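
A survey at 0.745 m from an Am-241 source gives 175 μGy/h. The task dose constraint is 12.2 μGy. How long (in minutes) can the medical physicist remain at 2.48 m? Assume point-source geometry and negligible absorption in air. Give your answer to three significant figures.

Using I₁d₁² = I₂d₂², rate at 2.48 m:
(0.745/2.48)² = 0.09024, so 175 × 0.09024 = 15.79 μGy/h.
Stay time = 12.2 μGy ÷ 15.79 μGy/h = 0.7726 h = 46.36 min.

46.4 min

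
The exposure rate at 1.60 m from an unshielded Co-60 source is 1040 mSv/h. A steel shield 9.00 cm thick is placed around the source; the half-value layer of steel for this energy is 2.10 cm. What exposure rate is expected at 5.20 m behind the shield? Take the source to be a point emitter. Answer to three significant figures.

5.05 mSv/h

Distance alone: 1040 × (1.60/5.20)² = 1040 × 0.09467 = 98.46 mSv/h.
Shield: 9.00/2.10 = 4.286 half-value layers → attenuation 2^(−4.286) = 0.05126.
Combined: 98.46 × 0.05126 = 5.047 mSv/h.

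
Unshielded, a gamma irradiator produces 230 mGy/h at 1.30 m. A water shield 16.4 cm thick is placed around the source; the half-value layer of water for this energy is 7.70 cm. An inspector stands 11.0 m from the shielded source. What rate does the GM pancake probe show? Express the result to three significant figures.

Distance alone: (1.30/11.0)² = 0.01397, so 230 × 0.01397 = 3.213 mGy/h.
Shield: 16.4/7.70 = 2.130 half-value layers → attenuation 2^(−2.130) = 0.2285.
Combined: 3.213 × 0.2285 = 0.7342 mGy/h.

0.734 mGy/h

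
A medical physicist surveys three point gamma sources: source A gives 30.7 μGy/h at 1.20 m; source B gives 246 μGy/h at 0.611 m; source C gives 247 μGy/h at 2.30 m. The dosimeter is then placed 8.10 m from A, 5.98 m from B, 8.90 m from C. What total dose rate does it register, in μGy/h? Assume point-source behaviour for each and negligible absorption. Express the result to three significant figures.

Each source contributes Iᵢ·(dᵢ/rᵢ)²; contributions add.
A: 30.7 × (1.20/8.10)² = 0.6738 μGy/h
B: 246 × (0.611/5.98)² = 2.568 μGy/h
C: 247 × (2.30/8.90)² = 16.50 μGy/h
Total = 0.6738 + 2.568 + 16.50 = 19.74 μGy/h.

19.7 μGy/h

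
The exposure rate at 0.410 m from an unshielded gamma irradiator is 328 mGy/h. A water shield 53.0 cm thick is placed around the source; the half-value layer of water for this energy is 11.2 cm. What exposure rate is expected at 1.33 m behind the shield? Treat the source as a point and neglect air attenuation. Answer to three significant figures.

1.17 mGy/h

Distance alone: (0.410/1.33)² = 0.09503, so 328 × 0.09503 = 31.17 mGy/h.
Shield: 53.0/11.2 = 4.732 half-value layers → attenuation 2^(−4.732) = 0.03763.
Combined: 31.17 × 0.03763 = 1.173 mGy/h.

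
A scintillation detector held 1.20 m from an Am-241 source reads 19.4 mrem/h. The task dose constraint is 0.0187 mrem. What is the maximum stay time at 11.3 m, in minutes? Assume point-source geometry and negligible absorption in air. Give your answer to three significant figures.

5.13 min

Intensity scales as (d₁/d₂)², so rate at 11.3 m:
(1.20/11.3)² = 0.01128, so 19.4 × 0.01128 = 0.2188 mrem/h.
Stay time = 0.0187 mrem ÷ 0.2188 mrem/h = 0.08547 h = 5.128 min.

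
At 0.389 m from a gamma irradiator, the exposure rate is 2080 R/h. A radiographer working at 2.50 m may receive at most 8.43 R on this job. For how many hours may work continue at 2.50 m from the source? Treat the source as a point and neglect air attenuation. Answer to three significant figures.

Since intensity falls as 1/r², rate at 2.50 m:
(0.389/2.50)² = 0.02421, so 2080 × 0.02421 = 50.36 R/h.
Stay time = 8.43 R ÷ 50.36 R/h = 0.1674 h.

0.167 h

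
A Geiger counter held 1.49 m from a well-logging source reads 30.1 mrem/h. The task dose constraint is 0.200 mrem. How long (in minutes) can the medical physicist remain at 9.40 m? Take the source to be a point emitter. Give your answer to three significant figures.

15.9 min

Since intensity falls as 1/r², rate at 9.40 m:
30.1 × (1.49/9.40)² = 30.1 × 0.02513 = 0.7564 mrem/h.
Stay time = 0.200 mrem ÷ 0.7564 mrem/h = 0.2644 h = 15.86 min.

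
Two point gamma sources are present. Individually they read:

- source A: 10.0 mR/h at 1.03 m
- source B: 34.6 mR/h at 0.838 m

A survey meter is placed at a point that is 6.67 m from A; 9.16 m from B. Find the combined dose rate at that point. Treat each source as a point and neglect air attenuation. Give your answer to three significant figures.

Each source contributes Iᵢ·(dᵢ/rᵢ)²; contributions add.
A: 10.0 × (1.03/6.67)² = 0.2385 mR/h
B: 34.6 × (0.838/9.16)² = 0.2896 mR/h
Total = 0.2385 + 0.2896 = 0.5281 mR/h.

0.528 mR/h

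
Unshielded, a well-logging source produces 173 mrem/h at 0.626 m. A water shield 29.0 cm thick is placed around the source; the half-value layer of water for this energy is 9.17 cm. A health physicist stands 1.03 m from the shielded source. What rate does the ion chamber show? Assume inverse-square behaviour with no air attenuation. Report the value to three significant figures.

Distance alone: 173 × (0.626/1.03)² = 173 × 0.3694 = 63.91 mrem/h.
Shield: 29.0/9.17 = 3.162 half-value layers → attenuation 2^(−3.162) = 0.1117.
Combined: 63.91 × 0.1117 = 7.139 mrem/h.

7.14 mrem/h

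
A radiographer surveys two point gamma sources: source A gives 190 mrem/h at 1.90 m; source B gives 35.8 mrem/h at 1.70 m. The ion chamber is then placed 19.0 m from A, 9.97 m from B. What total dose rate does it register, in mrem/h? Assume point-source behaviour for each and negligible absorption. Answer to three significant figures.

Each source contributes Iᵢ·(dᵢ/rᵢ)²; contributions add.
A: 190 × (1.90/19.0)² = 1.900 mrem/h
B: 35.8 × (1.70/9.97)² = 1.041 mrem/h
Total = 1.900 + 1.041 = 2.941 mrem/h.

2.94 mrem/h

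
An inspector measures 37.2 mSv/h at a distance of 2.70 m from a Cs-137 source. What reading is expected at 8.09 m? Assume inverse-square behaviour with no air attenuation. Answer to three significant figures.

4.14 mSv/h

Since intensity falls as 1/r², the rate at 8.09 m is
37.2 × (2.70/8.09)² = 37.2 × 0.1114 = 4.144 mSv/h.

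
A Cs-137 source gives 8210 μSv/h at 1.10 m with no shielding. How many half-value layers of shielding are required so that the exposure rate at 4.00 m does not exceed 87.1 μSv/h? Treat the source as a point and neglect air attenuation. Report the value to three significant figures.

At 4.00 m, distance alone gives 8210 × (1.10/4.00)² = 8210 × 0.07563 = 620.9 μSv/h.
Further attenuation needed: 620.9/87.1 = 7.129.
n = log₂(7.129) = 2.834 half-value layers.

2.83 half-value layers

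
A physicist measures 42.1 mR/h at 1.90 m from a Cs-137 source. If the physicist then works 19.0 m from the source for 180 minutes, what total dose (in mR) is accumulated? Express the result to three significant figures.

1.26 mR

Since intensity falls as 1/r², rate at 19.0 m:
(1.90/19.0)² = 0.01000, so 42.1 × 0.01000 = 0.4210 mR/h.
Dose = rate × time = 0.4210 mR/h × 3.000 h = 1.263 mR.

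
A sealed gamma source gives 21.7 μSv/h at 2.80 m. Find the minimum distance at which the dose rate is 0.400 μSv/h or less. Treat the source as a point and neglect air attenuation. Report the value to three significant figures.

Since intensity falls as 1/r², d₂ = d₁·√(I₁/I₂).
I₁/I₂ = 21.7/0.400 = 54.25, so d₂ = 2.80 × √54.25 = 20.62 m.

20.6 m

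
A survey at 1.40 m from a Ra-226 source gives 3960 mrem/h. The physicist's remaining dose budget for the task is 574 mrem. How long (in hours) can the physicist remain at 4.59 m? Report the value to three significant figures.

Since intensity falls as 1/r², rate at 4.59 m:
(1.40/4.59)² = 0.09303, so 3960 × 0.09303 = 368.4 mrem/h.
Stay time = 574 mrem ÷ 368.4 mrem/h = 1.558 h.

1.56 h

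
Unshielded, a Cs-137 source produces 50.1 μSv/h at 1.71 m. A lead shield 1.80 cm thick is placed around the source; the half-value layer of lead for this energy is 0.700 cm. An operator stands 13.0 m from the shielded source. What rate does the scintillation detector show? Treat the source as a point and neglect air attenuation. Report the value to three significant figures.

Distance alone: (1.71/13.0)² = 0.01730, so 50.1 × 0.01730 = 0.8667 μSv/h.
Shield: 1.80/0.700 = 2.571 half-value layers → attenuation 2^(−2.571) = 0.1683.
Combined: 0.8667 × 0.1683 = 0.1459 μSv/h.

0.146 μSv/h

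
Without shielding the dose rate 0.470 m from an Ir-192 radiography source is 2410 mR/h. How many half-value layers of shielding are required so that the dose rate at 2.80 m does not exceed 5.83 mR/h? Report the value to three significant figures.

3.54 half-value layers

At 2.80 m, distance alone gives (0.470/2.80)² = 0.02818, so 2410 × 0.02818 = 67.91 mR/h.
Further attenuation needed: 67.91/5.83 = 11.65.
n = log₂(11.65) = 3.542 half-value layers.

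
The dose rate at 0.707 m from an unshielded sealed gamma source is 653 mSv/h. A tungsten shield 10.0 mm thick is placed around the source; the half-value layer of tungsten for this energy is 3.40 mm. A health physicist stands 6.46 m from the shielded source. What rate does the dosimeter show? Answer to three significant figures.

1.02 mSv/h

Distance alone: 653 × (0.707/6.46)² = 653 × 0.01198 = 7.823 mSv/h.
Shield: 10.0/3.40 = 2.941 half-value layers → attenuation 2^(−2.941) = 0.1302.
Combined: 7.823 × 0.1302 = 1.019 mSv/h.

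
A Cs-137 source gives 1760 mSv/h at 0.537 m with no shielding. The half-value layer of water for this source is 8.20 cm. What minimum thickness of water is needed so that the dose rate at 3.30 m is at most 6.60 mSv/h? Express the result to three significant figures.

At 3.30 m, distance alone gives (0.537/3.30)² = 0.02648, so 1760 × 0.02648 = 46.60 mSv/h.
Further attenuation needed: 46.60/6.60 = 7.061.
n = log₂(7.061) = 2.820 half-value layers.
Thickness = 2.820 × 8.20 cm = 23.12 cm.

23.1 cm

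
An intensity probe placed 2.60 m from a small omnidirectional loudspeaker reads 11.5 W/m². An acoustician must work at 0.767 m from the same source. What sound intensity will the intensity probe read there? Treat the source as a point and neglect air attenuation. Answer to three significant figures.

132 W/m²

Since intensity falls as 1/r², scaling from 2.60 m to 0.767 m:
11.5 × (2.60/0.767)² = 11.5 × 11.49 = 132.1 W/m².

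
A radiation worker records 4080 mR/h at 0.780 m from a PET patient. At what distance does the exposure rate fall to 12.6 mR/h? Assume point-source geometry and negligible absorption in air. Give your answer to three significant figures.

Applying the 1/r² law, d₂ = d₁·√(I₁/I₂).
I₁/I₂ = 4080/12.6 = 323.8, so d₂ = 0.780 × √323.8 = 14.04 m.

14.0 m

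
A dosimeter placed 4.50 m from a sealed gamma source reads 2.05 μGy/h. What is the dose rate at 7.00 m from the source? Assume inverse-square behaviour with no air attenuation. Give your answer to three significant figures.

Using I₁d₁² = I₂d₂², scaling from 4.50 m to 7.00 m:
2.05 × (4.50/7.00)² = 2.05 × 0.4133 = 0.8473 μGy/h.

0.847 μGy/h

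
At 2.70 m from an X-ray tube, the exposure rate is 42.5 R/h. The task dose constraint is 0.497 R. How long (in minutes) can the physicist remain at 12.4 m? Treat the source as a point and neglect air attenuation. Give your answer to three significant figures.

Using I₁d₁² = I₂d₂², rate at 12.4 m:
42.5 × (2.70/12.4)² = 42.5 × 0.04741 = 2.015 R/h.
Stay time = 0.497 R ÷ 2.015 R/h = 0.2467 h = 14.80 min.

14.8 min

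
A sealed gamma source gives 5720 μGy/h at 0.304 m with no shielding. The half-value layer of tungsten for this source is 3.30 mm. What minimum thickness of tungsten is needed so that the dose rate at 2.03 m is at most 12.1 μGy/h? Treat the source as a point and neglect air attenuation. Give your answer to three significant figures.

At 2.03 m, distance alone gives (0.304/2.03)² = 0.02243, so 5720 × 0.02243 = 128.3 μGy/h.
Further attenuation needed: 128.3/12.1 = 10.60.
n = log₂(10.60) = 3.406 half-value layers.
Thickness = 3.406 × 3.30 mm = 11.24 mm.

11.2 mm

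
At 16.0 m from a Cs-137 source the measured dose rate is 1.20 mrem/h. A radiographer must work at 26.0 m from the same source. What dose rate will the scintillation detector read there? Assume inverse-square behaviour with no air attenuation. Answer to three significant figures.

Intensity scales as (d₁/d₂)², so scaling from 16.0 m to 26.0 m:
(16.0/26.0)² = 0.3787, so 1.20 × 0.3787 = 0.4544 mrem/h.

0.454 mrem/h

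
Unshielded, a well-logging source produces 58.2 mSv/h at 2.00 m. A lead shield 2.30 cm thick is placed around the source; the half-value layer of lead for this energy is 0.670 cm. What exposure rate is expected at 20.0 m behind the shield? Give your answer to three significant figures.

0.0539 mSv/h

Distance alone: (2.00/20.0)² = 0.01000, so 58.2 × 0.01000 = 0.5820 mSv/h.
Shield: 2.30/0.670 = 3.433 half-value layers → attenuation 2^(−3.433) = 0.09259.
Combined: 0.5820 × 0.09259 = 0.05389 mSv/h.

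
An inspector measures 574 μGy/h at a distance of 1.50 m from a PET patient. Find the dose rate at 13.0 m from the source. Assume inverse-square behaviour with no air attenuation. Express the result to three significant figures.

Intensity scales as (d₁/d₂)², so the rate at 13.0 m is
574 × (1.50/13.0)² = 574 × 0.01331 = 7.640 μGy/h.

7.64 μGy/h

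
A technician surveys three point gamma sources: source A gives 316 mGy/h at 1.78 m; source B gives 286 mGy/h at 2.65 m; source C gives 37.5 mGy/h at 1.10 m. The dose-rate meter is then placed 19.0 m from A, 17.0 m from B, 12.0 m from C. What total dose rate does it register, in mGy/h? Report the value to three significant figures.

By superposition, sum each source's inverse-square contribution:
A: 316 × (1.78/19.0)² = 2.773 mGy/h
B: 286 × (2.65/17.0)² = 6.950 mGy/h
C: 37.5 × (1.10/12.0)² = 0.3151 mGy/h
Total = 2.773 + 6.950 + 0.3151 = 10.04 mGy/h.

10.0 mGy/h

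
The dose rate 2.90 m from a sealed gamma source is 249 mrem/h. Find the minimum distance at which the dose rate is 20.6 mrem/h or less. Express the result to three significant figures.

10.1 m

Applying the 1/r² law, d₂ = d₁·√(I₁/I₂).
I₁/I₂ = 249/20.6 = 12.09, so d₂ = 2.90 × √12.09 = 10.08 m.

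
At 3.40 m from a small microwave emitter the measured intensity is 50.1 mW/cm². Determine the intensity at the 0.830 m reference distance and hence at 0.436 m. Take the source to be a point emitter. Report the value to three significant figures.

841 mW/cm²; 3050 mW/cm²

Intensity scales as (d₁/d₂)², so
At 0.830 m: (3.40/0.830)² = 16.78, so 50.1 × 16.78 = 840.7 mW/cm²
At 0.436 m: (0.830/0.436)² = 3.624, so 840.7 × 3.624 = 3047 mW/cm².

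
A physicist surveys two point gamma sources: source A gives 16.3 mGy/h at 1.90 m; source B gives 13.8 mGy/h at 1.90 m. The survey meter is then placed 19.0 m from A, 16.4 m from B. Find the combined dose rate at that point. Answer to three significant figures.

By superposition, sum each source's inverse-square contribution:
A: 16.3 × (1.90/19.0)² = 0.1630 mGy/h
B: 13.8 × (1.90/16.4)² = 0.1852 mGy/h
Total = 0.1630 + 0.1852 = 0.3482 mGy/h.

0.348 mGy/h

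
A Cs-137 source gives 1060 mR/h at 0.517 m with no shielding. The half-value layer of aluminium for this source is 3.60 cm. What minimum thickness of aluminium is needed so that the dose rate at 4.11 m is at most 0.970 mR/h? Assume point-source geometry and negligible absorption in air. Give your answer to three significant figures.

At 4.11 m, distance alone gives 1060 × (0.517/4.11)² = 1060 × 0.01582 = 16.77 mR/h.
Further attenuation needed: 16.77/0.970 = 17.29.
n = log₂(17.29) = 4.112 half-value layers.
Thickness = 4.112 × 3.60 cm = 14.80 cm.

14.8 cm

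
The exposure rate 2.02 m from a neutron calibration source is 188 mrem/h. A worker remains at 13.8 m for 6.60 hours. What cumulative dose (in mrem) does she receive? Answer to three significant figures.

By the inverse-square law, rate at 13.8 m:
188 × (2.02/13.8)² = 188 × 0.02143 = 4.029 mrem/h.
Dose = rate × time = 4.029 mrem/h × 6.600 h = 26.59 mrem.

26.6 mrem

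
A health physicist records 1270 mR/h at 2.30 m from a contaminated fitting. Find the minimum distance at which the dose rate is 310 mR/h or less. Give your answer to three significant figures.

4.66 m

Intensity scales as (d₁/d₂)², so d₂ = d₁·√(I₁/I₂).
I₁/I₂ = 1270/310 = 4.097, so d₂ = 2.30 × √4.097 = 4.655 m.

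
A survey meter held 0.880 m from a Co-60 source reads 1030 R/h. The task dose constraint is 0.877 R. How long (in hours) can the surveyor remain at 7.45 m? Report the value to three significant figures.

0.0610 h

Using I₁d₁² = I₂d₂², rate at 7.45 m:
1030 × (0.880/7.45)² = 1030 × 0.01395 = 14.37 R/h.
Stay time = 0.877 R ÷ 14.37 R/h = 0.06103 h.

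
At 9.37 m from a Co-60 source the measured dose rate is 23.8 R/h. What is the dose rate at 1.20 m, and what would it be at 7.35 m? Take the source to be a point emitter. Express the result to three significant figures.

By the inverse-square law,
At 1.20 m: (9.37/1.20)² = 60.97, so 23.8 × 60.97 = 1451 R/h
At 7.35 m: 1451 × (1.20/7.35)² = 1451 × 0.02666 = 38.68 R/h.

1450 R/h; 38.7 R/h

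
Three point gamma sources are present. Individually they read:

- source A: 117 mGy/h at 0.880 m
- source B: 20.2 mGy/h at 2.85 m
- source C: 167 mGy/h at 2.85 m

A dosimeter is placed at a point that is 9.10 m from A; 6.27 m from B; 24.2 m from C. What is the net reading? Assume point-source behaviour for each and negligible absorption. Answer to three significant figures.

Each source contributes Iᵢ·(dᵢ/rᵢ)²; contributions add.
A: 117 × (0.880/9.10)² = 1.094 mGy/h
B: 20.2 × (2.85/6.27)² = 4.174 mGy/h
C: 167 × (2.85/24.2)² = 2.316 mGy/h
Total = 1.094 + 4.174 + 2.316 = 7.584 mGy/h.

7.58 mGy/h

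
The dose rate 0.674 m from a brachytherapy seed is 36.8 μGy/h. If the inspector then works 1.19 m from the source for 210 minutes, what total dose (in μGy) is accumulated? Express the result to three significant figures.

41.3 μGy

Since intensity falls as 1/r², rate at 1.19 m:
(0.674/1.19)² = 0.3208, so 36.8 × 0.3208 = 11.81 μGy/h.
Dose = rate × time = 11.81 μGy/h × 3.500 h = 41.34 μGy.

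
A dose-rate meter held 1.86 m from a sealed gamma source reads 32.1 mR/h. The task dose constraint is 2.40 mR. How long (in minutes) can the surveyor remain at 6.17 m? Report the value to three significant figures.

Applying the 1/r² law, rate at 6.17 m:
32.1 × (1.86/6.17)² = 32.1 × 0.09088 = 2.917 mR/h.
Stay time = 2.40 mR ÷ 2.917 mR/h = 0.8228 h = 49.37 min.

49.4 min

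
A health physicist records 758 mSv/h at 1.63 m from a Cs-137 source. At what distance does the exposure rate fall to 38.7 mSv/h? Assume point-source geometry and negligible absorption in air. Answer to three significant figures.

Using I₁d₁² = I₂d₂², d₂ = d₁·√(I₁/I₂).
I₁/I₂ = 758/38.7 = 19.59, so d₂ = 1.63 × √19.59 = 7.214 m.

7.21 m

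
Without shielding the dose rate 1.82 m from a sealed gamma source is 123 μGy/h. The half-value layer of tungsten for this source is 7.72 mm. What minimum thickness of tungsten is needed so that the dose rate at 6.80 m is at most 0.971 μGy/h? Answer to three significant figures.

At 6.80 m, distance alone gives (1.82/6.80)² = 0.07163, so 123 × 0.07163 = 8.810 μGy/h.
Further attenuation needed: 8.810/0.971 = 9.073.
n = log₂(9.073) = 3.182 half-value layers.
Thickness = 3.182 × 7.72 mm = 24.57 mm.

24.6 mm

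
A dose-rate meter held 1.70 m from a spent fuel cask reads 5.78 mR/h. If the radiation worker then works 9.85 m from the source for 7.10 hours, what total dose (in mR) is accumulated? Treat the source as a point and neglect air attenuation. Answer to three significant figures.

By the inverse-square law, rate at 9.85 m:
(1.70/9.85)² = 0.02979, so 5.78 × 0.02979 = 0.1722 mR/h.
Dose = rate × time = 0.1722 mR/h × 7.100 h = 1.223 mR.

1.22 mR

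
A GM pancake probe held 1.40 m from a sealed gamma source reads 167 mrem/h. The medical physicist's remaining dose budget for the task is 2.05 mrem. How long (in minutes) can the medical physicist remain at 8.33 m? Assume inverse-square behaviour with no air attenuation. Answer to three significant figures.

26.1 min

Applying the 1/r² law, rate at 8.33 m:
(1.40/8.33)² = 0.02825, so 167 × 0.02825 = 4.718 mrem/h.
Stay time = 2.05 mrem ÷ 4.718 mrem/h = 0.4345 h = 26.07 min.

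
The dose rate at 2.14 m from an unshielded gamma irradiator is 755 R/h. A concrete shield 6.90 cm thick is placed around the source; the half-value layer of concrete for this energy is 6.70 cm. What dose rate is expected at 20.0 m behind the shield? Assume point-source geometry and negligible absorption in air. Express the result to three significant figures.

4.23 R/h

Distance alone: 755 × (2.14/20.0)² = 755 × 0.01145 = 8.645 R/h.
Shield: 6.90/6.70 = 1.030 half-value layers → attenuation 2^(−1.030) = 0.4897.
Combined: 8.645 × 0.4897 = 4.233 R/h.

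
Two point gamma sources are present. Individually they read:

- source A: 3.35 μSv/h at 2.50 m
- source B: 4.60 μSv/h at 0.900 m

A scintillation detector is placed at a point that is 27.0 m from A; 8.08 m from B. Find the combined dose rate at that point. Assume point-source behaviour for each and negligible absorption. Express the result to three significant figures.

0.0858 μSv/h

Each source contributes Iᵢ·(dᵢ/rᵢ)²; contributions add.
A: 3.35 × (2.50/27.0)² = 0.02872 μSv/h
B: 4.60 × (0.900/8.08)² = 0.05707 μSv/h
Total = 0.02872 + 0.05707 = 0.08579 μSv/h.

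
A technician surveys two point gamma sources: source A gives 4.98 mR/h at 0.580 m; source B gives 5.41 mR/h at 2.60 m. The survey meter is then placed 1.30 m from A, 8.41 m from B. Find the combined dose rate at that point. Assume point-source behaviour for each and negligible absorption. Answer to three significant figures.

Each source contributes Iᵢ·(dᵢ/rᵢ)²; contributions add.
A: 4.98 × (0.580/1.30)² = 0.9913 mR/h
B: 5.41 × (2.60/8.41)² = 0.5171 mR/h
Total = 0.9913 + 0.5171 = 1.508 mR/h.

1.51 mR/h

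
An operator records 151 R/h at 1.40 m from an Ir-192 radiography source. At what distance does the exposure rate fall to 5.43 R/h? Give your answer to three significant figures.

7.38 m

Since intensity falls as 1/r², d₂ = d₁·√(I₁/I₂).
I₁/I₂ = 151/5.43 = 27.81, so d₂ = 1.40 × √27.81 = 7.383 m.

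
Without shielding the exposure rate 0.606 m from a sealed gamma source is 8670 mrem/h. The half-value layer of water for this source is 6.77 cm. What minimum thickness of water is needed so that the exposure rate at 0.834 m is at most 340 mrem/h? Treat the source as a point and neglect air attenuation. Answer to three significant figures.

At 0.834 m, distance alone gives (0.606/0.834)² = 0.5280, so 8670 × 0.5280 = 4578 mrem/h.
Further attenuation needed: 4578/340 = 13.46.
n = log₂(13.46) = 3.751 half-value layers.
Thickness = 3.751 × 6.77 cm = 25.39 cm.

25.4 cm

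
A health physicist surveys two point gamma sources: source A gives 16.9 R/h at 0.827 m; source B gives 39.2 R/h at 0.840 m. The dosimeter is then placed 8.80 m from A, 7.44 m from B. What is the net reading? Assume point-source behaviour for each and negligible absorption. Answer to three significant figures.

Each source contributes Iᵢ·(dᵢ/rᵢ)²; contributions add.
A: 16.9 × (0.827/8.80)² = 0.1493 R/h
B: 39.2 × (0.840/7.44)² = 0.4997 R/h
Total = 0.1493 + 0.4997 = 0.6490 R/h.

0.649 R/h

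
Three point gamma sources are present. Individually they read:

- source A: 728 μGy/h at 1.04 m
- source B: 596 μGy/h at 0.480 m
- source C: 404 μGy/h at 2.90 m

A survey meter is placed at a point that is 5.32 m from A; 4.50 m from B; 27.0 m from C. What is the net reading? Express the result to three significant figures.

39.3 μGy/h

By superposition, sum each source's inverse-square contribution:
A: 728 × (1.04/5.32)² = 27.82 μGy/h
B: 596 × (0.480/4.50)² = 6.781 μGy/h
C: 404 × (2.90/27.0)² = 4.661 μGy/h
Total = 27.82 + 6.781 + 4.661 = 39.26 μGy/h.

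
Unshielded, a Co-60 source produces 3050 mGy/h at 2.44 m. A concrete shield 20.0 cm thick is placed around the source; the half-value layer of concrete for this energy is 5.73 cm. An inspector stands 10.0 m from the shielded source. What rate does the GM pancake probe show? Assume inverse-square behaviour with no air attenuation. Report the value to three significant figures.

16.2 mGy/h

Distance alone: 3050 × (2.44/10.0)² = 3050 × 0.05954 = 181.6 mGy/h.
Shield: 20.0/5.73 = 3.490 half-value layers → attenuation 2^(−3.490) = 0.08900.
Combined: 181.6 × 0.08900 = 16.16 mGy/h.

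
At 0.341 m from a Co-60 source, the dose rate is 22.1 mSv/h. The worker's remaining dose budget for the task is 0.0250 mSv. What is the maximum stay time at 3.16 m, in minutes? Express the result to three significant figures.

5.83 min

Intensity scales as (d₁/d₂)², so rate at 3.16 m:
22.1 × (0.341/3.16)² = 22.1 × 0.01164 = 0.2572 mSv/h.
Stay time = 0.0250 mSv ÷ 0.2572 mSv/h = 0.09720 h = 5.832 min.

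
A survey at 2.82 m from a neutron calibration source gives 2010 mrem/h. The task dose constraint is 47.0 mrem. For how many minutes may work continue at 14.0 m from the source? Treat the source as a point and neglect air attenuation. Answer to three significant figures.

Applying the 1/r² law, rate at 14.0 m:
(2.82/14.0)² = 0.04057, so 2010 × 0.04057 = 81.55 mrem/h.
Stay time = 47.0 mrem ÷ 81.55 mrem/h = 0.5763 h = 34.58 min.

34.6 min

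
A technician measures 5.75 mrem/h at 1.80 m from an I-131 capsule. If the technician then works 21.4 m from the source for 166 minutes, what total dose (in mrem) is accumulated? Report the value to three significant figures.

Since intensity falls as 1/r², rate at 21.4 m:
5.75 × (1.80/21.4)² = 5.75 × 0.007075 = 0.04068 mrem/h.
Dose = rate × time = 0.04068 mrem/h × 2.767 h = 0.1126 mrem.

0.113 mrem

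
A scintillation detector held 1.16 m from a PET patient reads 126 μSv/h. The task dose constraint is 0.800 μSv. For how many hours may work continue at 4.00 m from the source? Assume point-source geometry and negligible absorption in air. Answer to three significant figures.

Applying the 1/r² law, rate at 4.00 m:
126 × (1.16/4.00)² = 126 × 0.08410 = 10.60 μSv/h.
Stay time = 0.800 μSv ÷ 10.60 μSv/h = 0.07547 h.

0.0755 h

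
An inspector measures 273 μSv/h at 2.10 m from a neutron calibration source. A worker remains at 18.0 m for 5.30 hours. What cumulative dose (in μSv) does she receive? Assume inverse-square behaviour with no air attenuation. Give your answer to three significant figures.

Since intensity falls as 1/r², rate at 18.0 m:
273 × (2.10/18.0)² = 273 × 0.01361 = 3.716 μSv/h.
Dose = rate × time = 3.716 μSv/h × 5.300 h = 19.69 μSv.

19.7 μSv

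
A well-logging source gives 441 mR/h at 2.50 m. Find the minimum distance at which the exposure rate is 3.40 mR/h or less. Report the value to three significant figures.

Applying the 1/r² law, d₂ = d₁·√(I₁/I₂).
I₁/I₂ = 441/3.40 = 129.7, so d₂ = 2.50 × √129.7 = 28.47 m.

28.5 m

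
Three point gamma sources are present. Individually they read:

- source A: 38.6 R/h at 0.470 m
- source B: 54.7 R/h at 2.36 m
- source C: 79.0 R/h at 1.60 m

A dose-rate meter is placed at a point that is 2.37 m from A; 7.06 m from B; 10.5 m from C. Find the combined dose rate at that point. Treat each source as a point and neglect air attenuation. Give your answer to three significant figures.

By superposition, sum each source's inverse-square contribution:
A: 38.6 × (0.470/2.37)² = 1.518 R/h
B: 54.7 × (2.36/7.06)² = 6.112 R/h
C: 79.0 × (1.60/10.5)² = 1.834 R/h
Total = 1.518 + 6.112 + 1.834 = 9.464 R/h.

9.46 R/h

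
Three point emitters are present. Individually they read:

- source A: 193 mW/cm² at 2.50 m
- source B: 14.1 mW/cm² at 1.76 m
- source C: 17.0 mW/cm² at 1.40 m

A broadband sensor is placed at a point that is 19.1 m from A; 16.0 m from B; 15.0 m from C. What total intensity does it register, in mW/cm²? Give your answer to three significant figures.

3.63 mW/cm²

By superposition, sum each source's inverse-square contribution:
A: 193 × (2.50/19.1)² = 3.307 mW/cm²
B: 14.1 × (1.76/16.0)² = 0.1706 mW/cm²
C: 17.0 × (1.40/15.0)² = 0.1481 mW/cm²
Total = 3.307 + 0.1706 + 0.1481 = 3.626 mW/cm².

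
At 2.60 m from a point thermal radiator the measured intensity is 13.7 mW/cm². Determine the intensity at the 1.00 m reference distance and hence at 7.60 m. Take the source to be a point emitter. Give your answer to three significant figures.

Intensity scales as (d₁/d₂)², so
At 1.00 m: (2.60/1.00)² = 6.760, so 13.7 × 6.760 = 92.61 mW/cm²
At 7.60 m: (1.00/7.60)² = 0.01731, so 92.61 × 0.01731 = 1.603 mW/cm².

92.6 mW/cm²; 1.60 mW/cm²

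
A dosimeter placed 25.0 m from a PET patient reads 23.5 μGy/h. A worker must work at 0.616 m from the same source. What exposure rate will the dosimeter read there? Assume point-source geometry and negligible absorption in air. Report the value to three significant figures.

Using I₁d₁² = I₂d₂², scaling from 25.0 m to 0.616 m:
(25.0/0.616)² = 1647, so 23.5 × 1647 = 38700 μGy/h.

38700 μGy/h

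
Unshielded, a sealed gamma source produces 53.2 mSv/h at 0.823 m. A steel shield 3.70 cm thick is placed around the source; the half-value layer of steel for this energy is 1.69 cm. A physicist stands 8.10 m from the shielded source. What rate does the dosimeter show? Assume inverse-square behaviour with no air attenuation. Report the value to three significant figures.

Distance alone: (0.823/8.10)² = 0.01032, so 53.2 × 0.01032 = 0.5490 mSv/h.
Shield: 3.70/1.69 = 2.189 half-value layers → attenuation 2^(−2.189) = 0.2193.
Combined: 0.5490 × 0.2193 = 0.1204 mSv/h.

0.120 mSv/h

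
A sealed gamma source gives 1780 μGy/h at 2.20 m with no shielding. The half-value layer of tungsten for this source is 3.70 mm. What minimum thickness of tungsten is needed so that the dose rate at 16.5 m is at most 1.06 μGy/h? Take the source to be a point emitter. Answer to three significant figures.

At 16.5 m, distance alone gives 1780 × (2.20/16.5)² = 1780 × 0.01778 = 31.65 μGy/h.
Further attenuation needed: 31.65/1.06 = 29.86.
n = log₂(29.86) = 4.900 half-value layers.
Thickness = 4.900 × 3.70 mm = 18.13 mm.

18.1 mm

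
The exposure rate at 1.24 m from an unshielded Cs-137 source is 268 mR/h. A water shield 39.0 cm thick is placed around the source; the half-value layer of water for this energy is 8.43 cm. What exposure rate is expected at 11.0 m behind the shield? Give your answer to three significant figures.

Distance alone: (1.24/11.0)² = 0.01271, so 268 × 0.01271 = 3.406 mR/h.
Shield: 39.0/8.43 = 4.626 half-value layers → attenuation 2^(−4.626) = 0.04050.
Combined: 3.406 × 0.04050 = 0.1379 mR/h.

0.138 mR/h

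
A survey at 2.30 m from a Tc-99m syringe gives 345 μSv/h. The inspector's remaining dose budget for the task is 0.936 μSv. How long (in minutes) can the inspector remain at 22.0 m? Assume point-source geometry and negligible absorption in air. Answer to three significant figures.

Using I₁d₁² = I₂d₂², rate at 22.0 m:
345 × (2.30/22.0)² = 345 × 0.01093 = 3.771 μSv/h.
Stay time = 0.936 μSv ÷ 3.771 μSv/h = 0.2482 h = 14.89 min.

14.9 min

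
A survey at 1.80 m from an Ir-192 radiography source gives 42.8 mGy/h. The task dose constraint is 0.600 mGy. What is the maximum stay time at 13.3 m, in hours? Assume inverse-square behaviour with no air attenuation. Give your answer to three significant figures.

Applying the 1/r² law, rate at 13.3 m:
42.8 × (1.80/13.3)² = 42.8 × 0.01832 = 0.7841 mGy/h.
Stay time = 0.600 mGy ÷ 0.7841 mGy/h = 0.7652 h.

0.765 h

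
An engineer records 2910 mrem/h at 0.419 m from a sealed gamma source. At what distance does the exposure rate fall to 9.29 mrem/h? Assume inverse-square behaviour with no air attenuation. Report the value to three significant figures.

By the inverse-square law, d₂ = d₁·√(I₁/I₂).
I₁/I₂ = 2910/9.29 = 313.2, so d₂ = 0.419 × √313.2 = 7.415 m.

7.42 m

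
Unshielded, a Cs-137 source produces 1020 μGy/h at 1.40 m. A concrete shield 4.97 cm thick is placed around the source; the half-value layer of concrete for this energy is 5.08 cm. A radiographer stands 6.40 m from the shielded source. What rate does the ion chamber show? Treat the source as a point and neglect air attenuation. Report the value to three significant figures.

Distance alone: (1.40/6.40)² = 0.04785, so 1020 × 0.04785 = 48.81 μGy/h.
Shield: 4.97/5.08 = 0.9783 half-value layers → attenuation 2^(−0.9783) = 0.5076.
Combined: 48.81 × 0.5076 = 24.78 μGy/h.

24.8 μGy/h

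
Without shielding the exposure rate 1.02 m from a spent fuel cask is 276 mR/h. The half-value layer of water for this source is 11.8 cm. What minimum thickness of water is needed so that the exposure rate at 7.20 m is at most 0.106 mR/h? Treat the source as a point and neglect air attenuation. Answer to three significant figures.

67.3 cm

At 7.20 m, distance alone gives (1.02/7.20)² = 0.02007, so 276 × 0.02007 = 5.539 mR/h.
Further attenuation needed: 5.539/0.106 = 52.25.
n = log₂(52.25) = 5.707 half-value layers.
Thickness = 5.707 × 11.8 cm = 67.34 cm.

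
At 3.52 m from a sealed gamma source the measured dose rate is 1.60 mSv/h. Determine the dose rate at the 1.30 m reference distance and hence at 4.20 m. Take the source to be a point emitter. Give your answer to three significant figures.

Intensity scales as (d₁/d₂)², so
At 1.30 m: (3.52/1.30)² = 7.332, so 1.60 × 7.332 = 11.73 mSv/h
At 4.20 m: (1.30/4.20)² = 0.09580, so 11.73 × 0.09580 = 1.124 mSv/h.

11.7 mSv/h; 1.12 mSv/h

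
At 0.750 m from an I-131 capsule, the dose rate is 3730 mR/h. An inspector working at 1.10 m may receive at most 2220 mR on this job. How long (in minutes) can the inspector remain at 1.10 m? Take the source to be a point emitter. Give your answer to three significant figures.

Since intensity falls as 1/r², rate at 1.10 m:
3730 × (0.750/1.10)² = 3730 × 0.4649 = 1734 mR/h.
Stay time = 2220 mR ÷ 1734 mR/h = 1.280 h = 76.80 min.

76.8 min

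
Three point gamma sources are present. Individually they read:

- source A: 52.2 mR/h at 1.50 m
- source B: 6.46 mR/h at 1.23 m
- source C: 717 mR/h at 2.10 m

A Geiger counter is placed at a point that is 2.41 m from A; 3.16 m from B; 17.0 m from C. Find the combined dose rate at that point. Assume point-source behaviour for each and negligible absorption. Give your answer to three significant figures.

Each source contributes Iᵢ·(dᵢ/rᵢ)²; contributions add.
A: 52.2 × (1.50/2.41)² = 20.22 mR/h
B: 6.46 × (1.23/3.16)² = 0.9787 mR/h
C: 717 × (2.10/17.0)² = 10.94 mR/h
Total = 20.22 + 0.9787 + 10.94 = 32.14 mR/h.

32.1 mR/h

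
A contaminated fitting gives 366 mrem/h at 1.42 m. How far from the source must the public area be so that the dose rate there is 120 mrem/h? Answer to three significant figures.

2.48 m

By the inverse-square law, d₂ = d₁·√(I₁/I₂).
I₁/I₂ = 366/120 = 3.050, so d₂ = 1.42 × √3.050 = 2.480 m.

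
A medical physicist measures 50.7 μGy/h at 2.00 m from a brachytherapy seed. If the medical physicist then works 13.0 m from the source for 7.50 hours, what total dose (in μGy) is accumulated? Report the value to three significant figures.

9.00 μGy

By the inverse-square law, rate at 13.0 m:
50.7 × (2.00/13.0)² = 50.7 × 0.02367 = 1.200 μGy/h.
Dose = rate × time = 1.200 μGy/h × 7.500 h = 9.000 μGy.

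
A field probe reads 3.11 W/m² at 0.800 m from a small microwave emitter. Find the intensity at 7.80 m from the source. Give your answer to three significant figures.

0.0327 W/m²

By the inverse-square law, the rate at 7.80 m is
(0.800/7.80)² = 0.01052, so 3.11 × 0.01052 = 0.03272 W/m².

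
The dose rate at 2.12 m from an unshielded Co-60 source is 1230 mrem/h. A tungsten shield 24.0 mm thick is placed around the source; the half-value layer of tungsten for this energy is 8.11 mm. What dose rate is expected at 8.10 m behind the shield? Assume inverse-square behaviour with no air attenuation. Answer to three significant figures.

10.8 mrem/h

Distance alone: 1230 × (2.12/8.10)² = 1230 × 0.06850 = 84.26 mrem/h.
Shield: 24.0/8.11 = 2.959 half-value layers → attenuation 2^(−2.959) = 0.1286.
Combined: 84.26 × 0.1286 = 10.84 mrem/h.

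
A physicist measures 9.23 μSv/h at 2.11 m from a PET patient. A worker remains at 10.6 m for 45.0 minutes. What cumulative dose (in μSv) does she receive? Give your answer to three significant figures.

Since intensity falls as 1/r², rate at 10.6 m:
(2.11/10.6)² = 0.03962, so 9.23 × 0.03962 = 0.3657 μSv/h.
Dose = rate × time = 0.3657 μSv/h × 0.7500 h = 0.2743 μSv.

0.274 μSv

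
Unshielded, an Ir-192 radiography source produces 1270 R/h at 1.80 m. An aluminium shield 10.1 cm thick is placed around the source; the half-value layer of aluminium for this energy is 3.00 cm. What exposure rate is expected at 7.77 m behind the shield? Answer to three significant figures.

Distance alone: 1270 × (1.80/7.77)² = 1270 × 0.05367 = 68.16 R/h.
Shield: 10.1/3.00 = 3.367 half-value layers → attenuation 2^(−3.367) = 0.09692.
Combined: 68.16 × 0.09692 = 6.606 R/h.

6.61 R/h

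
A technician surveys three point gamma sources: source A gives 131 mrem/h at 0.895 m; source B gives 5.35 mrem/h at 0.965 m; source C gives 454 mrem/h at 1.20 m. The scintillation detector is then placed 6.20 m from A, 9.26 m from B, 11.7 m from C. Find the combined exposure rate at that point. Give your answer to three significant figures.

7.56 mrem/h

Each source contributes Iᵢ·(dᵢ/rᵢ)²; contributions add.
A: 131 × (0.895/6.20)² = 2.730 mrem/h
B: 5.35 × (0.965/9.26)² = 0.05810 mrem/h
C: 454 × (1.20/11.7)² = 4.776 mrem/h
Total = 2.730 + 0.05810 + 4.776 = 7.564 mrem/h.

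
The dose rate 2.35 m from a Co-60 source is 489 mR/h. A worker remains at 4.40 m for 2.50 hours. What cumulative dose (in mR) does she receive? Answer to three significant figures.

349 mR

Applying the 1/r² law, rate at 4.40 m:
(2.35/4.40)² = 0.2853, so 489 × 0.2853 = 139.5 mR/h.
Dose = rate × time = 139.5 mR/h × 2.500 h = 348.8 mR.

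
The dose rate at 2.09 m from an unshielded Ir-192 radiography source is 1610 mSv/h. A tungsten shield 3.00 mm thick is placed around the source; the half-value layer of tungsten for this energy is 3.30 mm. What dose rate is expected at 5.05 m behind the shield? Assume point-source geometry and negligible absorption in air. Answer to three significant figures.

147 mSv/h

Distance alone: 1610 × (2.09/5.05)² = 1610 × 0.1713 = 275.8 mSv/h.
Shield: 3.00/3.30 = 0.9091 half-value layers → attenuation 2^(−0.9091) = 0.5325.
Combined: 275.8 × 0.5325 = 146.9 mSv/h.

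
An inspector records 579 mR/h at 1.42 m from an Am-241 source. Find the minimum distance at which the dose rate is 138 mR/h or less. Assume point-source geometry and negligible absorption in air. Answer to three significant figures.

2.91 m

Using I₁d₁² = I₂d₂², d₂ = d₁·√(I₁/I₂).
I₁/I₂ = 579/138 = 4.196, so d₂ = 1.42 × √4.196 = 2.909 m.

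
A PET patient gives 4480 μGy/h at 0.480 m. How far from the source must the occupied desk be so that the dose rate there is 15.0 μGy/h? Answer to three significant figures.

Since intensity falls as 1/r², d₂ = d₁·√(I₁/I₂).
I₁/I₂ = 4480/15.0 = 298.7, so d₂ = 0.480 × √298.7 = 8.296 m.

8.30 m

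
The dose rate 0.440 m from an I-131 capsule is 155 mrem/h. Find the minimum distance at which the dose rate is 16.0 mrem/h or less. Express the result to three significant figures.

Since intensity falls as 1/r², d₂ = d₁·√(I₁/I₂).
I₁/I₂ = 155/16.0 = 9.688, so d₂ = 0.440 × √9.688 = 1.370 m.

1.37 m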